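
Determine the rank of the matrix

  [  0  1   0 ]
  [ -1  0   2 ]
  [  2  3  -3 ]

ρ1 <=> ρ2
  [ -1  0   2 ]
  [  0  1   0 ]
  [  2  3  -3 ]
ρ1 -> -1·ρ1
  [ 1  0  -2 ]
  [ 0  1   0 ]
  [ 2  3  -3 ]
ρ3 -> ρ3 − 2·ρ1
  [ 1  0  -2 ]
  [ 0  1   0 ]
  [ 0  3   1 ]
ρ3 -> ρ3 − 3·ρ2
  [ 1  0  -2 ]
  [ 0  1   0 ]
  [ 0  0   1 ]
ρ1 -> ρ1 + 2·ρ3
  [ 1  0  0 ]
  [ 0  1  0 ]
  [ 0  0  1 ]
The reduced form has 3 nonzero rows.

rank = 3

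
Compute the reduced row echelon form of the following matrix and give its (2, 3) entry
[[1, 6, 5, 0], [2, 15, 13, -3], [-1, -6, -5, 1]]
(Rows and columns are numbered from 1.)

1

ρ2 := ρ2 − 2·ρ1
  [  1   6   5   0 ]
  [  0   3   3  -3 ]
  [ -1  -6  -5   1 ]
ρ3 := ρ3 + ρ1
  [ 1  6  5   0 ]
  [ 0  3  3  -3 ]
  [ 0  0  0   1 ]
ρ2 := 1/3·ρ2
  [ 1  6  5   0 ]
  [ 0  1  1  -1 ]
  [ 0  0  0   1 ]
ρ2 := ρ2 + ρ3
  [ 1  6  5  0 ]
  [ 0  1  1  0 ]
  [ 0  0  0  1 ]
ρ1 := ρ1 − 6·ρ2
  [ 1  0  -1  0 ]
  [ 0  1   1  0 ]
  [ 0  0   0  1 ]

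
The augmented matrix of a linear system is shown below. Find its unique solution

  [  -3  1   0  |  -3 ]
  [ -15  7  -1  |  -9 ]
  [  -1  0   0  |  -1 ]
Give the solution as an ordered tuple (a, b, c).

(1, 0, -6)

Multiply r1 by -1/3.
  [   1  -1/3   0  |   1 ]
  [ -15     7  -1  |  -9 ]
  [  -1     0   0  |  -1 ]
Add 15 times r1 to r2.
  [  1  -1/3   0  |   1 ]
  [  0     2  -1  |   6 ]
  [ -1     0   0  |  -1 ]
Add r1 to r3.
  [ 1  -1/3   0  |  1 ]
  [ 0     2  -1  |  6 ]
  [ 0  -1/3   0  |  0 ]
Multiply r2 by 1/2.
  [ 1  -1/3     0  |  1 ]
  [ 0     1  -1/2  |  3 ]
  [ 0  -1/3     0  |  0 ]
Add 1/3 times r2 to r3.
  [ 1  -1/3     0  |  1 ]
  [ 0     1  -1/2  |  3 ]
  [ 0     0  -1/6  |  1 ]
Multiply r3 by -6.
  [ 1  -1/3     0  |   1 ]
  [ 0     1  -1/2  |   3 ]
  [ 0     0     1  |  -6 ]
Add 1/2 times r3 to r2.
  [ 1  -1/3  0  |   1 ]
  [ 0     1  0  |   0 ]
  [ 0     0  1  |  -6 ]
Add 1/3 times r2 to r1.
  [ 1  0  0  |   1 ]
  [ 0  1  0  |   0 ]
  [ 0  0  1  |  -6 ]
Reading off the last column: a = 1, b = 0, c = -6.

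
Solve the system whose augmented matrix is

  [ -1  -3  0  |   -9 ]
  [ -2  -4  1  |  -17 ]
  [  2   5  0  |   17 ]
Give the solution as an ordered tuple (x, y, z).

r1 ← -1·r1
r2 ← r2 + 2·r1
r3 ← r3 − 2·r1
r2 ← 1/2·r2
r3 ← r3 + r2
r3 ← 2·r3
r2 ← r2 − 1/2·r3
r1 ← r1 − 3·r2
Reading off the last column: x = 6, y = 1, z = -1.

(6, 1, -1)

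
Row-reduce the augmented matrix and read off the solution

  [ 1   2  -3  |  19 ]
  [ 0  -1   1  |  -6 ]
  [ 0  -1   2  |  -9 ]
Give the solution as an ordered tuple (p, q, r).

R2 → -1·R2
  [ 1   2  -3  |  19 ]
  [ 0   1  -1  |   6 ]
  [ 0  -1   2  |  -9 ]
R3 → R3 + R2
  [ 1  2  -3  |  19 ]
  [ 0  1  -1  |   6 ]
  [ 0  0   1  |  -3 ]
R2 → R2 + R3
  [ 1  2  -3  |  19 ]
  [ 0  1   0  |   3 ]
  [ 0  0   1  |  -3 ]
R1 → R1 + 3·R3
  [ 1  2  0  |  10 ]
  [ 0  1  0  |   3 ]
  [ 0  0  1  |  -3 ]
R1 → R1 − 2·R2
  [ 1  0  0  |   4 ]
  [ 0  1  0  |   3 ]
  [ 0  0  1  |  -3 ]
Reading off the last column: p = 4, q = 3, r = -3.

(4, 3, -3)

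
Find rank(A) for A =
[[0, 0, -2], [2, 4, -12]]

r1 ↔ r2
  [ 2  4  -12 ]
  [ 0  0   -2 ]
r1 -> 1/2·r1
  [ 1  2  -6 ]
  [ 0  0  -2 ]
r2 -> -1/2·r2
  [ 1  2  -6 ]
  [ 0  0   1 ]
r1 -> r1 + 6·r2
  [ 1  2  0 ]
  [ 0  0  1 ]
The reduced form has 2 nonzero rows.

rank = 2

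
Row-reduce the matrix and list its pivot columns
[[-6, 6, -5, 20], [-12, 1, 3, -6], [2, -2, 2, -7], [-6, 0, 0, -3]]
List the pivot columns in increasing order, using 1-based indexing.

R1 ← -1/6·R1
  [   1  -1  5/6  -10/3 ]
  [ -12   1    3     -6 ]
  [   2  -2    2     -7 ]
  [  -6   0    0     -3 ]
R2 ← R2 + 12·R1
  [  1   -1  5/6  -10/3 ]
  [  0  -11   13    -46 ]
  [  2   -2    2     -7 ]
  [ -6    0    0     -3 ]
R3 ← R3 − 2·R1
  [  1   -1  5/6  -10/3 ]
  [  0  -11   13    -46 ]
  [  0    0  1/3   -1/3 ]
  [ -6    0    0     -3 ]
R4 ← R4 + 6·R1
  [ 1   -1  5/6  -10/3 ]
  [ 0  -11   13    -46 ]
  [ 0    0  1/3   -1/3 ]
  [ 0   -6    5    -23 ]
R2 ← -1/11·R2
  [ 1  -1     5/6  -10/3 ]
  [ 0   1  -13/11  46/11 ]
  [ 0   0     1/3   -1/3 ]
  [ 0  -6       5    -23 ]
R4 ← R4 + 6·R2
  [ 1  -1     5/6  -10/3 ]
  [ 0   1  -13/11  46/11 ]
  [ 0   0     1/3   -1/3 ]
  [ 0   0  -23/11  23/11 ]
R3 ← 3·R3
  [ 1  -1     5/6  -10/3 ]
  [ 0   1  -13/11  46/11 ]
  [ 0   0       1     -1 ]
  [ 0   0  -23/11  23/11 ]
R4 ← R4 + 23/11·R3
  [ 1  -1     5/6  -10/3 ]
  [ 0   1  -13/11  46/11 ]
  [ 0   0       1     -1 ]
  [ 0   0       0      0 ]
R2 ← R2 + 13/11·R3
  [ 1  -1  5/6  -10/3 ]
  [ 0   1    0      3 ]
  [ 0   0    1     -1 ]
  [ 0   0    0      0 ]
R1 ← R1 − 5/6·R3
  [ 1  -1  0  -5/2 ]
  [ 0   1  0     3 ]
  [ 0   0  1    -1 ]
  [ 0   0  0     0 ]
R1 ← R1 + R2
  [ 1  0  0  1/2 ]
  [ 0  1  0    3 ]
  [ 0  0  1   -1 ]
  [ 0  0  0    0 ]
Pivot columns are the columns containing a leading 1.

1, 2, 3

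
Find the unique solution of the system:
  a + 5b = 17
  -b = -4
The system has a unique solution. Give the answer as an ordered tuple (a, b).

Form the augmented matrix and row-reduce:
  [ 1   5  |  17 ]
  [ 0  -1  |  -4 ]
R2 → -1·R2
R1 → R1 − 5·R2
Reading off the last column: a = -3, b = 4.

(-3, 4)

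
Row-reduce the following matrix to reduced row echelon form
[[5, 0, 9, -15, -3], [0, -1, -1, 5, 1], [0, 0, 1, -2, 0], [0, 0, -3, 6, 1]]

[[1, 0, 0, 3/5, 0], [0, 1, 0, -3, 0], [0, 0, 1, -2, 0], [0, 0, 0, 0, 1]]

R1 → 1/5·R1
  [ 1   0  9/5  -3  -3/5 ]
  [ 0  -1   -1   5     1 ]
  [ 0   0    1  -2     0 ]
  [ 0   0   -3   6     1 ]
R2 → -1·R2
  [ 1  0  9/5  -3  -3/5 ]
  [ 0  1    1  -5    -1 ]
  [ 0  0    1  -2     0 ]
  [ 0  0   -3   6     1 ]
R4 → R4 + 3·R3
  [ 1  0  9/5  -3  -3/5 ]
  [ 0  1    1  -5    -1 ]
  [ 0  0    1  -2     0 ]
  [ 0  0    0   0     1 ]
R2 → R2 + R4
  [ 1  0  9/5  -3  -3/5 ]
  [ 0  1    1  -5     0 ]
  [ 0  0    1  -2     0 ]
  [ 0  0    0   0     1 ]
R1 → R1 + 3/5·R4
  [ 1  0  9/5  -3  0 ]
  [ 0  1    1  -5  0 ]
  [ 0  0    1  -2  0 ]
  [ 0  0    0   0  1 ]
R2 → R2 − R3
  [ 1  0  9/5  -3  0 ]
  [ 0  1    0  -3  0 ]
  [ 0  0    1  -2  0 ]
  [ 0  0    0   0  1 ]
R1 → R1 − 9/5·R3
  [ 1  0  0  3/5  0 ]
  [ 0  1  0   -3  0 ]
  [ 0  0  1   -2  0 ]
  [ 0  0  0    0  1 ]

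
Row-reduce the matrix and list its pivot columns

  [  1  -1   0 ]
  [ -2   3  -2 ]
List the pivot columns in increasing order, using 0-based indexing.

Add 2 times r1 to r2.
  [ 1  -1   0 ]
  [ 0   1  -2 ]
Add r2 to r1.
  [ 1  0  -2 ]
  [ 0  1  -2 ]
Pivot columns are the columns containing a leading 1.

0, 1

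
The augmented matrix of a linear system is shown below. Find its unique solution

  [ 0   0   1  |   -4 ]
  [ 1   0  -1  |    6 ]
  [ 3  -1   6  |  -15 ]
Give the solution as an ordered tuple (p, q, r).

ρ1 <-> ρ2
  [ 1   0  -1  |    6 ]
  [ 0   0   1  |   -4 ]
  [ 3  -1   6  |  -15 ]
ρ3 -> ρ3 − 3·ρ1
  [ 1   0  -1  |    6 ]
  [ 0   0   1  |   -4 ]
  [ 0  -1   9  |  -33 ]
ρ2 <-> ρ3
  [ 1   0  -1  |    6 ]
  [ 0  -1   9  |  -33 ]
  [ 0   0   1  |   -4 ]
ρ2 -> -1·ρ2
  [ 1  0  -1  |   6 ]
  [ 0  1  -9  |  33 ]
  [ 0  0   1  |  -4 ]
ρ2 -> ρ2 + 9·ρ3
  [ 1  0  -1  |   6 ]
  [ 0  1   0  |  -3 ]
  [ 0  0   1  |  -4 ]
ρ1 -> ρ1 + ρ3
  [ 1  0  0  |   2 ]
  [ 0  1  0  |  -3 ]
  [ 0  0  1  |  -4 ]
Reading off the last column: p = 2, q = -3, r = -4.

(2, -3, -4)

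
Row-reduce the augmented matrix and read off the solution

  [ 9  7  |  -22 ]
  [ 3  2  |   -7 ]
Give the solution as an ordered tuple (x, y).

(-5/3, -1)

Multiply r1 by 1/9.
  [ 1  7/9  |  -22/9 ]
  [ 3    2  |     -7 ]
Subtract 3 times r1 from r2.
  [ 1   7/9  |  -22/9 ]
  [ 0  -1/3  |    1/3 ]
Multiply r2 by -3.
  [ 1  7/9  |  -22/9 ]
  [ 0    1  |     -1 ]
Subtract 7/9 times r2 from r1.
  [ 1  0  |  -5/3 ]
  [ 0  1  |    -1 ]
Reading off the last column: x = -5/3, y = -1.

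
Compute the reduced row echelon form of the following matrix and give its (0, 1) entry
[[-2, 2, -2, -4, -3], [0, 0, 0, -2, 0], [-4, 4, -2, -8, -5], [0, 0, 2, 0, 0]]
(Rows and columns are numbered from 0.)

-1

Multiply R1 by -1/2.
  [  1  -1   1   2  3/2 ]
  [  0   0   0  -2    0 ]
  [ -4   4  -2  -8   -5 ]
  [  0   0   2   0    0 ]
Add 4 times R1 to R3.
  [ 1  -1  1   2  3/2 ]
  [ 0   0  0  -2    0 ]
  [ 0   0  2   0    1 ]
  [ 0   0  2   0    0 ]
Swap R2 and R3.
  [ 1  -1  1   2  3/2 ]
  [ 0   0  2   0    1 ]
  [ 0   0  0  -2    0 ]
  [ 0   0  2   0    0 ]
Multiply R2 by 1/2.
  [ 1  -1  1   2  3/2 ]
  [ 0   0  1   0  1/2 ]
  [ 0   0  0  -2    0 ]
  [ 0   0  2   0    0 ]
Subtract 2 times R2 from R4.
  [ 1  -1  1   2  3/2 ]
  [ 0   0  1   0  1/2 ]
  [ 0   0  0  -2    0 ]
  [ 0   0  0   0   -1 ]
Multiply R3 by -1/2.
  [ 1  -1  1  2  3/2 ]
  [ 0   0  1  0  1/2 ]
  [ 0   0  0  1    0 ]
  [ 0   0  0  0   -1 ]
Multiply R4 by -1.
  [ 1  -1  1  2  3/2 ]
  [ 0   0  1  0  1/2 ]
  [ 0   0  0  1    0 ]
  [ 0   0  0  0    1 ]
Subtract 1/2 times R4 from R2.
  [ 1  -1  1  2  3/2 ]
  [ 0   0  1  0    0 ]
  [ 0   0  0  1    0 ]
  [ 0   0  0  0    1 ]
Subtract 3/2 times R4 from R1.
  [ 1  -1  1  2  0 ]
  [ 0   0  1  0  0 ]
  [ 0   0  0  1  0 ]
  [ 0   0  0  0  1 ]
Subtract 2 times R3 from R1.
  [ 1  -1  1  0  0 ]
  [ 0   0  1  0  0 ]
  [ 0   0  0  1  0 ]
  [ 0   0  0  0  1 ]
Subtract R2 from R1.
  [ 1  -1  0  0  0 ]
  [ 0   0  1  0  0 ]
  [ 0   0  0  1  0 ]
  [ 0   0  0  0  1 ]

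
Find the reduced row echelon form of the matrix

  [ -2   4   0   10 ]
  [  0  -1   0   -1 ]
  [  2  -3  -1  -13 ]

R1 -> -1/2·R1
  [ 1  -2   0   -5 ]
  [ 0  -1   0   -1 ]
  [ 2  -3  -1  -13 ]
R3 -> R3 − 2·R1
  [ 1  -2   0  -5 ]
  [ 0  -1   0  -1 ]
  [ 0   1  -1  -3 ]
R2 -> -1·R2
  [ 1  -2   0  -5 ]
  [ 0   1   0   1 ]
  [ 0   1  -1  -3 ]
R3 -> R3 − R2
  [ 1  -2   0  -5 ]
  [ 0   1   0   1 ]
  [ 0   0  -1  -4 ]
R3 -> -1·R3
  [ 1  -2  0  -5 ]
  [ 0   1  0   1 ]
  [ 0   0  1   4 ]
R1 -> R1 + 2·R2
  [ 1  0  0  -3 ]
  [ 0  1  0   1 ]
  [ 0  0  1   4 ]

[[1, 0, 0, -3], [0, 1, 0, 1], [0, 0, 1, 4]]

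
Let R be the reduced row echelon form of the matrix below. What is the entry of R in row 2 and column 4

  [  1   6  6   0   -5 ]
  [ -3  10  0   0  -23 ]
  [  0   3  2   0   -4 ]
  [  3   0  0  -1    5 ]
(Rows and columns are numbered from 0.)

1

Add 3 times r1 to r2.
  [ 1   6   6   0   -5 ]
  [ 0  28  18   0  -38 ]
  [ 0   3   2   0   -4 ]
  [ 3   0   0  -1    5 ]
Subtract 3 times r1 from r4.
  [ 1    6    6   0   -5 ]
  [ 0   28   18   0  -38 ]
  [ 0    3    2   0   -4 ]
  [ 0  -18  -18  -1   20 ]
Multiply r2 by 1/28.
  [ 1    6     6   0      -5 ]
  [ 0    1  9/14   0  -19/14 ]
  [ 0    3     2   0      -4 ]
  [ 0  -18   -18  -1      20 ]
Subtract 3 times r2 from r3.
  [ 1    6     6   0      -5 ]
  [ 0    1  9/14   0  -19/14 ]
  [ 0    0  1/14   0    1/14 ]
  [ 0  -18   -18  -1      20 ]
Add 18 times r2 to r4.
  [ 1  6      6   0      -5 ]
  [ 0  1   9/14   0  -19/14 ]
  [ 0  0   1/14   0    1/14 ]
  [ 0  0  -45/7  -1   -31/7 ]
Multiply r3 by 14.
  [ 1  6      6   0      -5 ]
  [ 0  1   9/14   0  -19/14 ]
  [ 0  0      1   0       1 ]
  [ 0  0  -45/7  -1   -31/7 ]
Add 45/7 times r3 to r4.
  [ 1  6     6   0      -5 ]
  [ 0  1  9/14   0  -19/14 ]
  [ 0  0     1   0       1 ]
  [ 0  0     0  -1       2 ]
Multiply r4 by -1.
  [ 1  6     6  0      -5 ]
  [ 0  1  9/14  0  -19/14 ]
  [ 0  0     1  0       1 ]
  [ 0  0     0  1      -2 ]
Subtract 9/14 times r3 from r2.
  [ 1  6  6  0  -5 ]
  [ 0  1  0  0  -2 ]
  [ 0  0  1  0   1 ]
  [ 0  0  0  1  -2 ]
Subtract 6 times r3 from r1.
  [ 1  6  0  0  -11 ]
  [ 0  1  0  0   -2 ]
  [ 0  0  1  0    1 ]
  [ 0  0  0  1   -2 ]
Subtract 6 times r2 from r1.
  [ 1  0  0  0   1 ]
  [ 0  1  0  0  -2 ]
  [ 0  0  1  0   1 ]
  [ 0  0  0  1  -2 ]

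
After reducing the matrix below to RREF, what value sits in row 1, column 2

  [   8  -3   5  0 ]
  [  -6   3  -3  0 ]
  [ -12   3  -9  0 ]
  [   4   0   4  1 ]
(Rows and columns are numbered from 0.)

r1 := 1/8·r1
  [   1  -3/8  5/8  0 ]
  [  -6     3   -3  0 ]
  [ -12     3   -9  0 ]
  [   4     0    4  1 ]
r2 := r2 + 6·r1
  [   1  -3/8  5/8  0 ]
  [   0   3/4  3/4  0 ]
  [ -12     3   -9  0 ]
  [   4     0    4  1 ]
r3 := r3 + 12·r1
  [ 1  -3/8   5/8  0 ]
  [ 0   3/4   3/4  0 ]
  [ 0  -3/2  -3/2  0 ]
  [ 4     0     4  1 ]
r4 := r4 − 4·r1
  [ 1  -3/8   5/8  0 ]
  [ 0   3/4   3/4  0 ]
  [ 0  -3/2  -3/2  0 ]
  [ 0   3/2   3/2  1 ]
r2 := 4/3·r2
  [ 1  -3/8   5/8  0 ]
  [ 0     1     1  0 ]
  [ 0  -3/2  -3/2  0 ]
  [ 0   3/2   3/2  1 ]
r3 := r3 + 3/2·r2
  [ 1  -3/8  5/8  0 ]
  [ 0     1    1  0 ]
  [ 0     0    0  0 ]
  [ 0   3/2  3/2  1 ]
r4 := r4 − 3/2·r2
  [ 1  -3/8  5/8  0 ]
  [ 0     1    1  0 ]
  [ 0     0    0  0 ]
  [ 0     0    0  1 ]
r3 <=> r4
  [ 1  -3/8  5/8  0 ]
  [ 0     1    1  0 ]
  [ 0     0    0  1 ]
  [ 0     0    0  0 ]
r1 := r1 + 3/8·r2
  [ 1  0  1  0 ]
  [ 0  1  1  0 ]
  [ 0  0  0  1 ]
  [ 0  0  0  0 ]

1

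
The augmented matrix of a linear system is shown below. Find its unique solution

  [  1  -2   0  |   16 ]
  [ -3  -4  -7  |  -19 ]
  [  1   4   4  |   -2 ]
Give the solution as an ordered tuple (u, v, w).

(6, -5, 3)

R2 -> R2 + 3·R1
R3 -> R3 − R1
R2 -> -1/10·R2
R3 -> R3 − 6·R2
R3 -> -5·R3
R2 -> R2 − 7/10·R3
R1 -> R1 + 2·R2
Reading off the last column: u = 6, v = -5, w = 3.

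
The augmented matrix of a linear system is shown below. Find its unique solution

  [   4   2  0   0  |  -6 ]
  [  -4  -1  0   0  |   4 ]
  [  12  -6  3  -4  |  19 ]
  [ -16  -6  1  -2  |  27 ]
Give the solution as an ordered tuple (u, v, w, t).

(-1/2, -2, -1, -4)

r1 -> 1/4·r1
  [   1  1/2  0   0  |  -3/2 ]
  [  -4   -1  0   0  |     4 ]
  [  12   -6  3  -4  |    19 ]
  [ -16   -6  1  -2  |    27 ]
r2 -> r2 + 4·r1
  [   1  1/2  0   0  |  -3/2 ]
  [   0    1  0   0  |    -2 ]
  [  12   -6  3  -4  |    19 ]
  [ -16   -6  1  -2  |    27 ]
r3 -> r3 − 12·r1
  [   1  1/2  0   0  |  -3/2 ]
  [   0    1  0   0  |    -2 ]
  [   0  -12  3  -4  |    37 ]
  [ -16   -6  1  -2  |    27 ]
r4 -> r4 + 16·r1
  [ 1  1/2  0   0  |  -3/2 ]
  [ 0    1  0   0  |    -2 ]
  [ 0  -12  3  -4  |    37 ]
  [ 0    2  1  -2  |     3 ]
r3 -> r3 + 12·r2
  [ 1  1/2  0   0  |  -3/2 ]
  [ 0    1  0   0  |    -2 ]
  [ 0    0  3  -4  |    13 ]
  [ 0    2  1  -2  |     3 ]
r4 -> r4 − 2·r2
  [ 1  1/2  0   0  |  -3/2 ]
  [ 0    1  0   0  |    -2 ]
  [ 0    0  3  -4  |    13 ]
  [ 0    0  1  -2  |     7 ]
r3 -> 1/3·r3
  [ 1  1/2  0     0  |  -3/2 ]
  [ 0    1  0     0  |    -2 ]
  [ 0    0  1  -4/3  |  13/3 ]
  [ 0    0  1    -2  |     7 ]
r4 -> r4 − r3
  [ 1  1/2  0     0  |  -3/2 ]
  [ 0    1  0     0  |    -2 ]
  [ 0    0  1  -4/3  |  13/3 ]
  [ 0    0  0  -2/3  |   8/3 ]
r4 -> -3/2·r4
  [ 1  1/2  0     0  |  -3/2 ]
  [ 0    1  0     0  |    -2 ]
  [ 0    0  1  -4/3  |  13/3 ]
  [ 0    0  0     1  |    -4 ]
r3 -> r3 + 4/3·r4
  [ 1  1/2  0  0  |  -3/2 ]
  [ 0    1  0  0  |    -2 ]
  [ 0    0  1  0  |    -1 ]
  [ 0    0  0  1  |    -4 ]
r1 -> r1 − 1/2·r2
  [ 1  0  0  0  |  -1/2 ]
  [ 0  1  0  0  |    -2 ]
  [ 0  0  1  0  |    -1 ]
  [ 0  0  0  1  |    -4 ]
Reading off the last column: u = -1/2, v = -2, w = -1, t = -4.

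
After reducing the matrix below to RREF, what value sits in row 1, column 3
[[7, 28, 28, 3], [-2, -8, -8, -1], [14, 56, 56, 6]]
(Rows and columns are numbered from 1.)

ρ1 -> 1/7·ρ1
  [  1   4   4  3/7 ]
  [ -2  -8  -8   -1 ]
  [ 14  56  56    6 ]
ρ2 -> ρ2 + 2·ρ1
  [  1   4   4   3/7 ]
  [  0   0   0  -1/7 ]
  [ 14  56  56     6 ]
ρ3 -> ρ3 − 14·ρ1
  [ 1  4  4   3/7 ]
  [ 0  0  0  -1/7 ]
  [ 0  0  0     0 ]
ρ2 -> -7·ρ2
  [ 1  4  4  3/7 ]
  [ 0  0  0    1 ]
  [ 0  0  0    0 ]
ρ1 -> ρ1 − 3/7·ρ2
  [ 1  4  4  0 ]
  [ 0  0  0  1 ]
  [ 0  0  0  0 ]

4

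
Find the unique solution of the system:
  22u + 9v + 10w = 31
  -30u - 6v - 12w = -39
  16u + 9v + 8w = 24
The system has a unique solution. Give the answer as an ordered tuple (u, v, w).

(1/2, 0, 2)

Form the augmented matrix and row-reduce:
  [  22   9   10  |   31 ]
  [ -30  -6  -12  |  -39 ]
  [  16   9    8  |   24 ]
Multiply R1 by 1/22.
  [   1  9/22  5/11  |  31/22 ]
  [ -30    -6   -12  |    -39 ]
  [  16     9     8  |     24 ]
Add 30 times R1 to R2.
  [  1   9/22   5/11  |  31/22 ]
  [  0  69/11  18/11  |  36/11 ]
  [ 16      9      8  |     24 ]
Subtract 16 times R1 from R3.
  [ 1   9/22   5/11  |  31/22 ]
  [ 0  69/11  18/11  |  36/11 ]
  [ 0  27/11   8/11  |  16/11 ]
Multiply R2 by 11/69.
  [ 1   9/22  5/11  |  31/22 ]
  [ 0      1  6/23  |  12/23 ]
  [ 0  27/11  8/11  |  16/11 ]
Subtract 27/11 times R2 from R3.
  [ 1  9/22  5/11  |  31/22 ]
  [ 0     1  6/23  |  12/23 ]
  [ 0     0  2/23  |   4/23 ]
Multiply R3 by 23/2.
  [ 1  9/22  5/11  |  31/22 ]
  [ 0     1  6/23  |  12/23 ]
  [ 0     0     1  |      2 ]
Subtract 6/23 times R3 from R2.
  [ 1  9/22  5/11  |  31/22 ]
  [ 0     1     0  |      0 ]
  [ 0     0     1  |      2 ]
Subtract 5/11 times R3 from R1.
  [ 1  9/22  0  |  1/2 ]
  [ 0     1  0  |    0 ]
  [ 0     0  1  |    2 ]
Subtract 9/22 times R2 from R1.
  [ 1  0  0  |  1/2 ]
  [ 0  1  0  |    0 ]
  [ 0  0  1  |    2 ]
Reading off the last column: u = 1/2, v = 0, w = 2.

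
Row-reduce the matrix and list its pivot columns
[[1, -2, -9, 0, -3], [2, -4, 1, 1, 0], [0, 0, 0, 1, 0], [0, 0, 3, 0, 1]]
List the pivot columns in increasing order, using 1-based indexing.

1, 3, 4, 5

R2 := R2 − 2·R1
  [ 1  -2  -9  0  -3 ]
  [ 0   0  19  1   6 ]
  [ 0   0   0  1   0 ]
  [ 0   0   3  0   1 ]
R2 := 1/19·R2
  [ 1  -2  -9     0    -3 ]
  [ 0   0   1  1/19  6/19 ]
  [ 0   0   0     1     0 ]
  [ 0   0   3     0     1 ]
R4 := R4 − 3·R2
  [ 1  -2  -9      0    -3 ]
  [ 0   0   1   1/19  6/19 ]
  [ 0   0   0      1     0 ]
  [ 0   0   0  -3/19  1/19 ]
R4 := R4 + 3/19·R3
  [ 1  -2  -9     0    -3 ]
  [ 0   0   1  1/19  6/19 ]
  [ 0   0   0     1     0 ]
  [ 0   0   0     0  1/19 ]
R4 := 19·R4
  [ 1  -2  -9     0    -3 ]
  [ 0   0   1  1/19  6/19 ]
  [ 0   0   0     1     0 ]
  [ 0   0   0     0     1 ]
R2 := R2 − 6/19·R4
  [ 1  -2  -9     0  -3 ]
  [ 0   0   1  1/19   0 ]
  [ 0   0   0     1   0 ]
  [ 0   0   0     0   1 ]
R1 := R1 + 3·R4
  [ 1  -2  -9     0  0 ]
  [ 0   0   1  1/19  0 ]
  [ 0   0   0     1  0 ]
  [ 0   0   0     0  1 ]
R2 := R2 − 1/19·R3
  [ 1  -2  -9  0  0 ]
  [ 0   0   1  0  0 ]
  [ 0   0   0  1  0 ]
  [ 0   0   0  0  1 ]
R1 := R1 + 9·R2
  [ 1  -2  0  0  0 ]
  [ 0   0  1  0  0 ]
  [ 0   0  0  1  0 ]
  [ 0   0  0  0  1 ]
Pivot columns are the columns containing a leading 1.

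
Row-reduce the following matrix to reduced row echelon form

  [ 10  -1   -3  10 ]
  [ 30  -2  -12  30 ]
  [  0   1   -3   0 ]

[[1, 0, -3/5, 1], [0, 1, -3, 0], [0, 0, 0, 0]]

Multiply r1 by 1/10.
  [  1  -1/10  -3/10   1 ]
  [ 30     -2    -12  30 ]
  [  0      1     -3   0 ]
Subtract 30 times r1 from r2.
  [ 1  -1/10  -3/10  1 ]
  [ 0      1     -3  0 ]
  [ 0      1     -3  0 ]
Subtract r2 from r3.
  [ 1  -1/10  -3/10  1 ]
  [ 0      1     -3  0 ]
  [ 0      0      0  0 ]
Add 1/10 times r2 to r1.
  [ 1  0  -3/5  1 ]
  [ 0  1    -3  0 ]
  [ 0  0     0  0 ]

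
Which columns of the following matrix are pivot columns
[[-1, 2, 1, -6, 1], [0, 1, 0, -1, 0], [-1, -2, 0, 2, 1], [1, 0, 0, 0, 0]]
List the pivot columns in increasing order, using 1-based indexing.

1, 2, 3, 5

r1 -> -1·r1
  [  1  -2  -1   6  -1 ]
  [  0   1   0  -1   0 ]
  [ -1  -2   0   2   1 ]
  [  1   0   0   0   0 ]
r3 -> r3 + r1
  [ 1  -2  -1   6  -1 ]
  [ 0   1   0  -1   0 ]
  [ 0  -4  -1   8   0 ]
  [ 1   0   0   0   0 ]
r4 -> r4 − r1
  [ 1  -2  -1   6  -1 ]
  [ 0   1   0  -1   0 ]
  [ 0  -4  -1   8   0 ]
  [ 0   2   1  -6   1 ]
r3 -> r3 + 4·r2
  [ 1  -2  -1   6  -1 ]
  [ 0   1   0  -1   0 ]
  [ 0   0  -1   4   0 ]
  [ 0   2   1  -6   1 ]
r4 -> r4 − 2·r2
  [ 1  -2  -1   6  -1 ]
  [ 0   1   0  -1   0 ]
  [ 0   0  -1   4   0 ]
  [ 0   0   1  -4   1 ]
r3 -> -1·r3
  [ 1  -2  -1   6  -1 ]
  [ 0   1   0  -1   0 ]
  [ 0   0   1  -4   0 ]
  [ 0   0   1  -4   1 ]
r4 -> r4 − r3
  [ 1  -2  -1   6  -1 ]
  [ 0   1   0  -1   0 ]
  [ 0   0   1  -4   0 ]
  [ 0   0   0   0   1 ]
r1 -> r1 + r4
  [ 1  -2  -1   6  0 ]
  [ 0   1   0  -1  0 ]
  [ 0   0   1  -4  0 ]
  [ 0   0   0   0  1 ]
r1 -> r1 + r3
  [ 1  -2  0   2  0 ]
  [ 0   1  0  -1  0 ]
  [ 0   0  1  -4  0 ]
  [ 0   0  0   0  1 ]
r1 -> r1 + 2·r2
  [ 1  0  0   0  0 ]
  [ 0  1  0  -1  0 ]
  [ 0  0  1  -4  0 ]
  [ 0  0  0   0  1 ]
Pivot columns are the columns containing a leading 1.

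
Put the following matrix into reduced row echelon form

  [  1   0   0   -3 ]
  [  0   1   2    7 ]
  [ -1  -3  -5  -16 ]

[[1, 0, 0, -3], [0, 1, 0, 3], [0, 0, 1, 2]]

R3 -> R3 + R1
  [ 1   0   0   -3 ]
  [ 0   1   2    7 ]
  [ 0  -3  -5  -19 ]
R3 -> R3 + 3·R2
  [ 1  0  0  -3 ]
  [ 0  1  2   7 ]
  [ 0  0  1   2 ]
R2 -> R2 − 2·R3
  [ 1  0  0  -3 ]
  [ 0  1  0   3 ]
  [ 0  0  1   2 ]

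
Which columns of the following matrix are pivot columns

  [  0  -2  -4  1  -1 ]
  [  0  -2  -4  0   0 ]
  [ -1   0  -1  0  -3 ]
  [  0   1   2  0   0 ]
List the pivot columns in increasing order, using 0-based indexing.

0, 1, 3

R1 ↔ R3
R1 ← -1·R1
R2 ← -1/2·R2
R3 ← R3 + 2·R2
R4 ← R4 − R2
Pivot columns are the columns containing a leading 1.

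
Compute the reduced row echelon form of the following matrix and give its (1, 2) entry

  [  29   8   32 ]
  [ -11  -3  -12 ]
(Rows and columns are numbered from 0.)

4

r1 := 1/29·r1
  [   1  8/29  32/29 ]
  [ -11    -3    -12 ]
r2 := r2 + 11·r1
  [ 1  8/29  32/29 ]
  [ 0  1/29   4/29 ]
r2 := 29·r2
  [ 1  8/29  32/29 ]
  [ 0     1      4 ]
r1 := r1 − 8/29·r2
  [ 1  0  0 ]
  [ 0  1  4 ]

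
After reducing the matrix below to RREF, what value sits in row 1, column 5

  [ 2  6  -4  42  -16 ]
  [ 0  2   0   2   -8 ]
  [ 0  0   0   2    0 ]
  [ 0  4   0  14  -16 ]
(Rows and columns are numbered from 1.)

4

R1 := 1/2·R1
  [ 1  3  -2  21   -8 ]
  [ 0  2   0   2   -8 ]
  [ 0  0   0   2    0 ]
  [ 0  4   0  14  -16 ]
R2 := 1/2·R2
  [ 1  3  -2  21   -8 ]
  [ 0  1   0   1   -4 ]
  [ 0  0   0   2    0 ]
  [ 0  4   0  14  -16 ]
R4 := R4 − 4·R2
  [ 1  3  -2  21  -8 ]
  [ 0  1   0   1  -4 ]
  [ 0  0   0   2   0 ]
  [ 0  0   0  10   0 ]
R3 := 1/2·R3
  [ 1  3  -2  21  -8 ]
  [ 0  1   0   1  -4 ]
  [ 0  0   0   1   0 ]
  [ 0  0   0  10   0 ]
R4 := R4 − 10·R3
  [ 1  3  -2  21  -8 ]
  [ 0  1   0   1  -4 ]
  [ 0  0   0   1   0 ]
  [ 0  0   0   0   0 ]
R2 := R2 − R3
  [ 1  3  -2  21  -8 ]
  [ 0  1   0   0  -4 ]
  [ 0  0   0   1   0 ]
  [ 0  0   0   0   0 ]
R1 := R1 − 21·R3
  [ 1  3  -2  0  -8 ]
  [ 0  1   0  0  -4 ]
  [ 0  0   0  1   0 ]
  [ 0  0   0  0   0 ]
R1 := R1 − 3·R2
  [ 1  0  -2  0   4 ]
  [ 0  1   0  0  -4 ]
  [ 0  0   0  1   0 ]
  [ 0  0   0  0   0 ]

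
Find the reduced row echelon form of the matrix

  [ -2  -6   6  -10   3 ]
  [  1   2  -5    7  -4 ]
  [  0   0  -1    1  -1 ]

[[1, 0, 0, 2, 0], [0, 1, 0, 0, 1/2], [0, 0, 1, -1, 1]]

Multiply R1 by -1/2.
  [ 1  3  -3  5  -3/2 ]
  [ 1  2  -5  7    -4 ]
  [ 0  0  -1  1    -1 ]
Subtract R1 from R2.
  [ 1   3  -3  5  -3/2 ]
  [ 0  -1  -2  2  -5/2 ]
  [ 0   0  -1  1    -1 ]
Multiply R2 by -1.
  [ 1  3  -3   5  -3/2 ]
  [ 0  1   2  -2   5/2 ]
  [ 0  0  -1   1    -1 ]
Multiply R3 by -1.
  [ 1  3  -3   5  -3/2 ]
  [ 0  1   2  -2   5/2 ]
  [ 0  0   1  -1     1 ]
Subtract 2 times R3 from R2.
  [ 1  3  -3   5  -3/2 ]
  [ 0  1   0   0   1/2 ]
  [ 0  0   1  -1     1 ]
Add 3 times R3 to R1.
  [ 1  3  0   2  3/2 ]
  [ 0  1  0   0  1/2 ]
  [ 0  0  1  -1    1 ]
Subtract 3 times R2 from R1.
  [ 1  0  0   2    0 ]
  [ 0  1  0   0  1/2 ]
  [ 0  0  1  -1    1 ]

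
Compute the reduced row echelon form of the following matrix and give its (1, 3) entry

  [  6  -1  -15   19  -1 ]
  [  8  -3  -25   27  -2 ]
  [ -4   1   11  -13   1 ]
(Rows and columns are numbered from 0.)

r1 := 1/6·r1
r2 := r2 − 8·r1
r3 := r3 + 4·r1
r2 := -3/5·r2
r3 := r3 − 1/3·r2
r3 := 5·r3
r2 := r2 − 2/5·r3
r1 := r1 + 1/6·r3
r1 := r1 + 1/6·r2

-1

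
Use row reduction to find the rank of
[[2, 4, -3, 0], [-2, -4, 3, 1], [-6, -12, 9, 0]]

R1 → 1/2·R1
  [  1    2  -3/2  0 ]
  [ -2   -4     3  1 ]
  [ -6  -12     9  0 ]
R2 → R2 + 2·R1
  [  1    2  -3/2  0 ]
  [  0    0     0  1 ]
  [ -6  -12     9  0 ]
R3 → R3 + 6·R1
  [ 1  2  -3/2  0 ]
  [ 0  0     0  1 ]
  [ 0  0     0  0 ]
The reduced form has 2 nonzero rows.

rank = 2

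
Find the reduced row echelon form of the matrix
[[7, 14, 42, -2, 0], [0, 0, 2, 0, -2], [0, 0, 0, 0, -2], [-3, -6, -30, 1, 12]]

[[1, 2, 0, 0, 0], [0, 0, 1, 0, 0], [0, 0, 0, 1, 0], [0, 0, 0, 0, 1]]

ρ1 ← 1/7·ρ1
  [  1   2    6  -2/7   0 ]
  [  0   0    2     0  -2 ]
  [  0   0    0     0  -2 ]
  [ -3  -6  -30     1  12 ]
ρ4 ← ρ4 + 3·ρ1
  [ 1  2    6  -2/7   0 ]
  [ 0  0    2     0  -2 ]
  [ 0  0    0     0  -2 ]
  [ 0  0  -12   1/7  12 ]
ρ2 ← 1/2·ρ2
  [ 1  2    6  -2/7   0 ]
  [ 0  0    1     0  -1 ]
  [ 0  0    0     0  -2 ]
  [ 0  0  -12   1/7  12 ]
ρ4 ← ρ4 + 12·ρ2
  [ 1  2  6  -2/7   0 ]
  [ 0  0  1     0  -1 ]
  [ 0  0  0     0  -2 ]
  [ 0  0  0   1/7   0 ]
ρ3 ↔ ρ4
  [ 1  2  6  -2/7   0 ]
  [ 0  0  1     0  -1 ]
  [ 0  0  0   1/7   0 ]
  [ 0  0  0     0  -2 ]
ρ3 ← 7·ρ3
  [ 1  2  6  -2/7   0 ]
  [ 0  0  1     0  -1 ]
  [ 0  0  0     1   0 ]
  [ 0  0  0     0  -2 ]
ρ4 ← -1/2·ρ4
  [ 1  2  6  -2/7   0 ]
  [ 0  0  1     0  -1 ]
  [ 0  0  0     1   0 ]
  [ 0  0  0     0   1 ]
ρ2 ← ρ2 + ρ4
  [ 1  2  6  -2/7  0 ]
  [ 0  0  1     0  0 ]
  [ 0  0  0     1  0 ]
  [ 0  0  0     0  1 ]
ρ1 ← ρ1 + 2/7·ρ3
  [ 1  2  6  0  0 ]
  [ 0  0  1  0  0 ]
  [ 0  0  0  1  0 ]
  [ 0  0  0  0  1 ]
ρ1 ← ρ1 − 6·ρ2
  [ 1  2  0  0  0 ]
  [ 0  0  1  0  0 ]
  [ 0  0  0  1  0 ]
  [ 0  0  0  0  1 ]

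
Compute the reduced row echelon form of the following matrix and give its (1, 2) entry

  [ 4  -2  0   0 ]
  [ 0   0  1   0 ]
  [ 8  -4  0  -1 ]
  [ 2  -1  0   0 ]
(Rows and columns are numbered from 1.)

R1 ← 1/4·R1
  [ 1  -1/2  0   0 ]
  [ 0     0  1   0 ]
  [ 8    -4  0  -1 ]
  [ 2    -1  0   0 ]
R3 ← R3 − 8·R1
  [ 1  -1/2  0   0 ]
  [ 0     0  1   0 ]
  [ 0     0  0  -1 ]
  [ 2    -1  0   0 ]
R4 ← R4 − 2·R1
  [ 1  -1/2  0   0 ]
  [ 0     0  1   0 ]
  [ 0     0  0  -1 ]
  [ 0     0  0   0 ]
R3 ← -1·R3
  [ 1  -1/2  0  0 ]
  [ 0     0  1  0 ]
  [ 0     0  0  1 ]
  [ 0     0  0  0 ]

-1/2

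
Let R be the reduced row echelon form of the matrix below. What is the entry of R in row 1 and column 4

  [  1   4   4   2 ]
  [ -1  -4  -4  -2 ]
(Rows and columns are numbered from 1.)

Add ρ1 to ρ2.
  [ 1  4  4  2 ]
  [ 0  0  0  0 ]

2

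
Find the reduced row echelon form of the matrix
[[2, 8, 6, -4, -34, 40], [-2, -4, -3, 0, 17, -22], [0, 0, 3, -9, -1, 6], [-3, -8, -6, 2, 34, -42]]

[[1, 0, 0, 2, 0, 2], [0, 1, 0, 5/4, -4, 3], [0, 0, 1, -3, -1/3, 2], [0, 0, 0, 0, 0, 0]]

R1 -> 1/2·R1
  [  1   4   3  -2  -17   20 ]
  [ -2  -4  -3   0   17  -22 ]
  [  0   0   3  -9   -1    6 ]
  [ -3  -8  -6   2   34  -42 ]
R2 -> R2 + 2·R1
  [  1   4   3  -2  -17   20 ]
  [  0   4   3  -4  -17   18 ]
  [  0   0   3  -9   -1    6 ]
  [ -3  -8  -6   2   34  -42 ]
R4 -> R4 + 3·R1
  [ 1  4  3  -2  -17  20 ]
  [ 0  4  3  -4  -17  18 ]
  [ 0  0  3  -9   -1   6 ]
  [ 0  4  3  -4  -17  18 ]
R2 -> 1/4·R2
  [ 1  4    3  -2    -17   20 ]
  [ 0  1  3/4  -1  -17/4  9/2 ]
  [ 0  0    3  -9     -1    6 ]
  [ 0  4    3  -4    -17   18 ]
R4 -> R4 − 4·R2
  [ 1  4    3  -2    -17   20 ]
  [ 0  1  3/4  -1  -17/4  9/2 ]
  [ 0  0    3  -9     -1    6 ]
  [ 0  0    0   0      0    0 ]
R3 -> 1/3·R3
  [ 1  4    3  -2    -17   20 ]
  [ 0  1  3/4  -1  -17/4  9/2 ]
  [ 0  0    1  -3   -1/3    2 ]
  [ 0  0    0   0      0    0 ]
R2 -> R2 − 3/4·R3
  [ 1  4  3   -2   -17  20 ]
  [ 0  1  0  5/4    -4   3 ]
  [ 0  0  1   -3  -1/3   2 ]
  [ 0  0  0    0     0   0 ]
R1 -> R1 − 3·R3
  [ 1  4  0    7   -16  14 ]
  [ 0  1  0  5/4    -4   3 ]
  [ 0  0  1   -3  -1/3   2 ]
  [ 0  0  0    0     0   0 ]
R1 -> R1 − 4·R2
  [ 1  0  0    2     0  2 ]
  [ 0  1  0  5/4    -4  3 ]
  [ 0  0  1   -3  -1/3  2 ]
  [ 0  0  0    0     0  0 ]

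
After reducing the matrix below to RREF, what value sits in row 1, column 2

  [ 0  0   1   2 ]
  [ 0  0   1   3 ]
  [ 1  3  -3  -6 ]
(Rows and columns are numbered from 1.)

3

R1 <-> R3
  [ 1  3  -3  -6 ]
  [ 0  0   1   3 ]
  [ 0  0   1   2 ]
R3 := R3 − R2
  [ 1  3  -3  -6 ]
  [ 0  0   1   3 ]
  [ 0  0   0  -1 ]
R3 := -1·R3
  [ 1  3  -3  -6 ]
  [ 0  0   1   3 ]
  [ 0  0   0   1 ]
R2 := R2 − 3·R3
  [ 1  3  -3  -6 ]
  [ 0  0   1   0 ]
  [ 0  0   0   1 ]
R1 := R1 + 6·R3
  [ 1  3  -3  0 ]
  [ 0  0   1  0 ]
  [ 0  0   0  1 ]
R1 := R1 + 3·R2
  [ 1  3  0  0 ]
  [ 0  0  1  0 ]
  [ 0  0  0  1 ]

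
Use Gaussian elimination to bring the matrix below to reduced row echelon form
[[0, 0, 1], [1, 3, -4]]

[[1, 3, 0], [0, 0, 1]]

ρ1 <-> ρ2
  [ 1  3  -4 ]
  [ 0  0   1 ]
ρ1 → ρ1 + 4·ρ2
  [ 1  3  0 ]
  [ 0  0  1 ]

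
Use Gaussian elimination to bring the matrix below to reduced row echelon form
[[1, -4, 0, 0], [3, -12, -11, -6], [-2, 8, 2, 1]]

[[1, -4, 0, 0], [0, 0, 1, 0], [0, 0, 0, 1]]

ρ2 → ρ2 − 3·ρ1
  [  1  -4    0   0 ]
  [  0   0  -11  -6 ]
  [ -2   8    2   1 ]
ρ3 → ρ3 + 2·ρ1
  [ 1  -4    0   0 ]
  [ 0   0  -11  -6 ]
  [ 0   0    2   1 ]
ρ2 → -1/11·ρ2
  [ 1  -4  0     0 ]
  [ 0   0  1  6/11 ]
  [ 0   0  2     1 ]
ρ3 → ρ3 − 2·ρ2
  [ 1  -4  0      0 ]
  [ 0   0  1   6/11 ]
  [ 0   0  0  -1/11 ]
ρ3 → -11·ρ3
  [ 1  -4  0     0 ]
  [ 0   0  1  6/11 ]
  [ 0   0  0     1 ]
ρ2 → ρ2 − 6/11·ρ3
  [ 1  -4  0  0 ]
  [ 0   0  1  0 ]
  [ 0   0  0  1 ]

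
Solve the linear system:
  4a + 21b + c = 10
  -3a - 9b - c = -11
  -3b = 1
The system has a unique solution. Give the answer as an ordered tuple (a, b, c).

(3, -1/3, 5)

Form the augmented matrix and row-reduce:
  [  4  21   1  |   10 ]
  [ -3  -9  -1  |  -11 ]
  [  0  -3   0  |    1 ]
ρ1 ← 1/4·ρ1
  [  1  21/4  1/4  |  5/2 ]
  [ -3    -9   -1  |  -11 ]
  [  0    -3    0  |    1 ]
ρ2 ← ρ2 + 3·ρ1
  [ 1  21/4   1/4  |   5/2 ]
  [ 0  27/4  -1/4  |  -7/2 ]
  [ 0    -3     0  |     1 ]
ρ2 ← 4/27·ρ2
  [ 1  21/4    1/4  |     5/2 ]
  [ 0     1  -1/27  |  -14/27 ]
  [ 0    -3      0  |       1 ]
ρ3 ← ρ3 + 3·ρ2
  [ 1  21/4    1/4  |     5/2 ]
  [ 0     1  -1/27  |  -14/27 ]
  [ 0     0   -1/9  |    -5/9 ]
ρ3 ← -9·ρ3
  [ 1  21/4    1/4  |     5/2 ]
  [ 0     1  -1/27  |  -14/27 ]
  [ 0     0      1  |       5 ]
ρ2 ← ρ2 + 1/27·ρ3
  [ 1  21/4  1/4  |   5/2 ]
  [ 0     1    0  |  -1/3 ]
  [ 0     0    1  |     5 ]
ρ1 ← ρ1 − 1/4·ρ3
  [ 1  21/4  0  |   5/4 ]
  [ 0     1  0  |  -1/3 ]
  [ 0     0  1  |     5 ]
ρ1 ← ρ1 − 21/4·ρ2
  [ 1  0  0  |     3 ]
  [ 0  1  0  |  -1/3 ]
  [ 0  0  1  |     5 ]
Reading off the last column: a = 3, b = -1/3, c = 5.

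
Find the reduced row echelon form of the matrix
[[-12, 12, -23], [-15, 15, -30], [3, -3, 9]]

R1 := -1/12·R1
  [   1  -1  23/12 ]
  [ -15  15    -30 ]
  [   3  -3      9 ]
R2 := R2 + 15·R1
  [ 1  -1  23/12 ]
  [ 0   0   -5/4 ]
  [ 3  -3      9 ]
R3 := R3 − 3·R1
  [ 1  -1  23/12 ]
  [ 0   0   -5/4 ]
  [ 0   0   13/4 ]
R2 := -4/5·R2
  [ 1  -1  23/12 ]
  [ 0   0      1 ]
  [ 0   0   13/4 ]
R3 := R3 − 13/4·R2
  [ 1  -1  23/12 ]
  [ 0   0      1 ]
  [ 0   0      0 ]
R1 := R1 − 23/12·R2
  [ 1  -1  0 ]
  [ 0   0  1 ]
  [ 0   0  0 ]

[[1, -1, 0], [0, 0, 1], [0, 0, 0]]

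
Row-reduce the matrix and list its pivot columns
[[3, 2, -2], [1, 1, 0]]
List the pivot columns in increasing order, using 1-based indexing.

r1 -> 1/3·r1
r2 -> r2 − r1
r2 -> 3·r2
r1 -> r1 − 2/3·r2
Pivot columns are the columns containing a leading 1.

1, 2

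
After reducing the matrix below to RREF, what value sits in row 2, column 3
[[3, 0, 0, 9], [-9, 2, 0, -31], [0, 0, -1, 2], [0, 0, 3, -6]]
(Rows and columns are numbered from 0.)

-2

Multiply r1 by 1/3.
  [  1  0   0    3 ]
  [ -9  2   0  -31 ]
  [  0  0  -1    2 ]
  [  0  0   3   -6 ]
Add 9 times r1 to r2.
  [ 1  0   0   3 ]
  [ 0  2   0  -4 ]
  [ 0  0  -1   2 ]
  [ 0  0   3  -6 ]
Multiply r2 by 1/2.
  [ 1  0   0   3 ]
  [ 0  1   0  -2 ]
  [ 0  0  -1   2 ]
  [ 0  0   3  -6 ]
Multiply r3 by -1.
  [ 1  0  0   3 ]
  [ 0  1  0  -2 ]
  [ 0  0  1  -2 ]
  [ 0  0  3  -6 ]
Subtract 3 times r3 from r4.
  [ 1  0  0   3 ]
  [ 0  1  0  -2 ]
  [ 0  0  1  -2 ]
  [ 0  0  0   0 ]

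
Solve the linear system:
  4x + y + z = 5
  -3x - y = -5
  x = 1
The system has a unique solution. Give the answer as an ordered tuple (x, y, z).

(1, 2, -1)

Form the augmented matrix and row-reduce:
  [  4   1  1  |   5 ]
  [ -3  -1  0  |  -5 ]
  [  1   0  0  |   1 ]
ρ1 ← 1/4·ρ1
  [  1  1/4  1/4  |  5/4 ]
  [ -3   -1    0  |   -5 ]
  [  1    0    0  |    1 ]
ρ2 ← ρ2 + 3·ρ1
  [ 1   1/4  1/4  |   5/4 ]
  [ 0  -1/4  3/4  |  -5/4 ]
  [ 1     0    0  |     1 ]
ρ3 ← ρ3 − ρ1
  [ 1   1/4   1/4  |   5/4 ]
  [ 0  -1/4   3/4  |  -5/4 ]
  [ 0  -1/4  -1/4  |  -1/4 ]
ρ2 ← -4·ρ2
  [ 1   1/4   1/4  |   5/4 ]
  [ 0     1    -3  |     5 ]
  [ 0  -1/4  -1/4  |  -1/4 ]
ρ3 ← ρ3 + 1/4·ρ2
  [ 1  1/4  1/4  |  5/4 ]
  [ 0    1   -3  |    5 ]
  [ 0    0   -1  |    1 ]
ρ3 ← -1·ρ3
  [ 1  1/4  1/4  |  5/4 ]
  [ 0    1   -3  |    5 ]
  [ 0    0    1  |   -1 ]
ρ2 ← ρ2 + 3·ρ3
  [ 1  1/4  1/4  |  5/4 ]
  [ 0    1    0  |    2 ]
  [ 0    0    1  |   -1 ]
ρ1 ← ρ1 − 1/4·ρ3
  [ 1  1/4  0  |  3/2 ]
  [ 0    1  0  |    2 ]
  [ 0    0  1  |   -1 ]
ρ1 ← ρ1 − 1/4·ρ2
  [ 1  0  0  |   1 ]
  [ 0  1  0  |   2 ]
  [ 0  0  1  |  -1 ]
Reading off the last column: x = 1, y = 2, z = -1.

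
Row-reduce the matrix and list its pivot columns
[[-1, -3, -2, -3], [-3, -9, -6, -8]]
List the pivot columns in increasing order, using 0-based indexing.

0, 3

Multiply R1 by -1.
  [  1   3   2   3 ]
  [ -3  -9  -6  -8 ]
Add 3 times R1 to R2.
  [ 1  3  2  3 ]
  [ 0  0  0  1 ]
Subtract 3 times R2 from R1.
  [ 1  3  2  0 ]
  [ 0  0  0  1 ]
Pivot columns are the columns containing a leading 1.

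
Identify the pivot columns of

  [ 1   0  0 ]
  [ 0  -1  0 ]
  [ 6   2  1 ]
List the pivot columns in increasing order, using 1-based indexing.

R3 ← R3 − 6·R1
  [ 1   0  0 ]
  [ 0  -1  0 ]
  [ 0   2  1 ]
R2 ← -1·R2
  [ 1  0  0 ]
  [ 0  1  0 ]
  [ 0  2  1 ]
R3 ← R3 − 2·R2
  [ 1  0  0 ]
  [ 0  1  0 ]
  [ 0  0  1 ]
Pivot columns are the columns containing a leading 1.

1, 2, 3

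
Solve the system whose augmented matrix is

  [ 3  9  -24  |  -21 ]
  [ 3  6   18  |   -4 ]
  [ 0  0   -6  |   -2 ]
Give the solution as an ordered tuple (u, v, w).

(-4/3, -1, 1/3)

ρ1 -> 1/3·ρ1
  [ 1  3  -8  |  -7 ]
  [ 3  6  18  |  -4 ]
  [ 0  0  -6  |  -2 ]
ρ2 -> ρ2 − 3·ρ1
  [ 1   3  -8  |  -7 ]
  [ 0  -3  42  |  17 ]
  [ 0   0  -6  |  -2 ]
ρ2 -> -1/3·ρ2
  [ 1  3   -8  |     -7 ]
  [ 0  1  -14  |  -17/3 ]
  [ 0  0   -6  |     -2 ]
ρ3 -> -1/6·ρ3
  [ 1  3   -8  |     -7 ]
  [ 0  1  -14  |  -17/3 ]
  [ 0  0    1  |    1/3 ]
ρ2 -> ρ2 + 14·ρ3
  [ 1  3  -8  |   -7 ]
  [ 0  1   0  |   -1 ]
  [ 0  0   1  |  1/3 ]
ρ1 -> ρ1 + 8·ρ3
  [ 1  3  0  |  -13/3 ]
  [ 0  1  0  |     -1 ]
  [ 0  0  1  |    1/3 ]
ρ1 -> ρ1 − 3·ρ2
  [ 1  0  0  |  -4/3 ]
  [ 0  1  0  |    -1 ]
  [ 0  0  1  |   1/3 ]
Reading off the last column: u = -4/3, v = -1, w = 1/3.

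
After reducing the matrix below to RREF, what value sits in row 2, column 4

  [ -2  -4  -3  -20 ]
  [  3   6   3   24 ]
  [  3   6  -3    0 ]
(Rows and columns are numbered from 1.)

R1 := -1/2·R1
R2 := R2 − 3·R1
R3 := R3 − 3·R1
R2 := -2/3·R2
R3 := R3 + 15/2·R2
R1 := R1 − 3/2·R2

4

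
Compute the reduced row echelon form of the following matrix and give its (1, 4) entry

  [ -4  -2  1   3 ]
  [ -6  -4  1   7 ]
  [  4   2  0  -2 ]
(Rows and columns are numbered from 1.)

1

Multiply ρ1 by -1/4.
  [  1  1/2  -1/4  -3/4 ]
  [ -6   -4     1     7 ]
  [  4    2     0    -2 ]
Add 6 times ρ1 to ρ2.
  [ 1  1/2  -1/4  -3/4 ]
  [ 0   -1  -1/2   5/2 ]
  [ 4    2     0    -2 ]
Subtract 4 times ρ1 from ρ3.
  [ 1  1/2  -1/4  -3/4 ]
  [ 0   -1  -1/2   5/2 ]
  [ 0    0     1     1 ]
Multiply ρ2 by -1.
  [ 1  1/2  -1/4  -3/4 ]
  [ 0    1   1/2  -5/2 ]
  [ 0    0     1     1 ]
Subtract 1/2 times ρ3 from ρ2.
  [ 1  1/2  -1/4  -3/4 ]
  [ 0    1     0    -3 ]
  [ 0    0     1     1 ]
Add 1/4 times ρ3 to ρ1.
  [ 1  1/2  0  -1/2 ]
  [ 0    1  0    -3 ]
  [ 0    0  1     1 ]
Subtract 1/2 times ρ2 from ρ1.
  [ 1  0  0   1 ]
  [ 0  1  0  -3 ]
  [ 0  0  1   1 ]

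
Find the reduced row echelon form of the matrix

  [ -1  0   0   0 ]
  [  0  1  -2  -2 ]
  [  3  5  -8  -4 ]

[[1, 0, 0, 0], [0, 1, 0, 4], [0, 0, 1, 3]]

R1 -> -1·R1
  [ 1  0   0   0 ]
  [ 0  1  -2  -2 ]
  [ 3  5  -8  -4 ]
R3 -> R3 − 3·R1
  [ 1  0   0   0 ]
  [ 0  1  -2  -2 ]
  [ 0  5  -8  -4 ]
R3 -> R3 − 5·R2
  [ 1  0   0   0 ]
  [ 0  1  -2  -2 ]
  [ 0  0   2   6 ]
R3 -> 1/2·R3
  [ 1  0   0   0 ]
  [ 0  1  -2  -2 ]
  [ 0  0   1   3 ]
R2 -> R2 + 2·R3
  [ 1  0  0  0 ]
  [ 0  1  0  4 ]
  [ 0  0  1  3 ]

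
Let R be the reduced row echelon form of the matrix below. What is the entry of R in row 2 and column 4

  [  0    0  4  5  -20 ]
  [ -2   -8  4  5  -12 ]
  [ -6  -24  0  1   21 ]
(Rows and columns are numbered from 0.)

ρ1 ↔ ρ2
  [ -2   -8  4  5  -12 ]
  [  0    0  4  5  -20 ]
  [ -6  -24  0  1   21 ]
ρ1 -> -1/2·ρ1
  [  1    4  -2  -5/2    6 ]
  [  0    0   4     5  -20 ]
  [ -6  -24   0     1   21 ]
ρ3 -> ρ3 + 6·ρ1
  [ 1  4   -2  -5/2    6 ]
  [ 0  0    4     5  -20 ]
  [ 0  0  -12   -14   57 ]
ρ2 -> 1/4·ρ2
  [ 1  4   -2  -5/2   6 ]
  [ 0  0    1   5/4  -5 ]
  [ 0  0  -12   -14  57 ]
ρ3 -> ρ3 + 12·ρ2
  [ 1  4  -2  -5/2   6 ]
  [ 0  0   1   5/4  -5 ]
  [ 0  0   0     1  -3 ]
ρ2 -> ρ2 − 5/4·ρ3
  [ 1  4  -2  -5/2     6 ]
  [ 0  0   1     0  -5/4 ]
  [ 0  0   0     1    -3 ]
ρ1 -> ρ1 + 5/2·ρ3
  [ 1  4  -2  0  -3/2 ]
  [ 0  0   1  0  -5/4 ]
  [ 0  0   0  1    -3 ]
ρ1 -> ρ1 + 2·ρ2
  [ 1  4  0  0    -4 ]
  [ 0  0  1  0  -5/4 ]
  [ 0  0  0  1    -3 ]

-3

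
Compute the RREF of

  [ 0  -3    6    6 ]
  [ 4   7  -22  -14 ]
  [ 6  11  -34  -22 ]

[[1, 0, -2, 0], [0, 1, -2, -2], [0, 0, 0, 0]]

Swap R1 and R2.
  [ 4   7  -22  -14 ]
  [ 0  -3    6    6 ]
  [ 6  11  -34  -22 ]
Multiply R1 by 1/4.
  [ 1  7/4  -11/2  -7/2 ]
  [ 0   -3      6     6 ]
  [ 6   11    -34   -22 ]
Subtract 6 times R1 from R3.
  [ 1  7/4  -11/2  -7/2 ]
  [ 0   -3      6     6 ]
  [ 0  1/2     -1    -1 ]
Multiply R2 by -1/3.
  [ 1  7/4  -11/2  -7/2 ]
  [ 0    1     -2    -2 ]
  [ 0  1/2     -1    -1 ]
Subtract 1/2 times R2 from R3.
  [ 1  7/4  -11/2  -7/2 ]
  [ 0    1     -2    -2 ]
  [ 0    0      0     0 ]
Subtract 7/4 times R2 from R1.
  [ 1  0  -2   0 ]
  [ 0  1  -2  -2 ]
  [ 0  0   0   0 ]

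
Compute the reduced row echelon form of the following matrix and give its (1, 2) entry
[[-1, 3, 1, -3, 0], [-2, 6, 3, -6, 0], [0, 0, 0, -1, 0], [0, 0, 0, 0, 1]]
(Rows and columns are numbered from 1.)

-3

Multiply r1 by -1.
  [  1  -3  -1   3  0 ]
  [ -2   6   3  -6  0 ]
  [  0   0   0  -1  0 ]
  [  0   0   0   0  1 ]
Add 2 times r1 to r2.
  [ 1  -3  -1   3  0 ]
  [ 0   0   1   0  0 ]
  [ 0   0   0  -1  0 ]
  [ 0   0   0   0  1 ]
Multiply r3 by -1.
  [ 1  -3  -1  3  0 ]
  [ 0   0   1  0  0 ]
  [ 0   0   0  1  0 ]
  [ 0   0   0  0  1 ]
Subtract 3 times r3 from r1.
  [ 1  -3  -1  0  0 ]
  [ 0   0   1  0  0 ]
  [ 0   0   0  1  0 ]
  [ 0   0   0  0  1 ]
Add r2 to r1.
  [ 1  -3  0  0  0 ]
  [ 0   0  1  0  0 ]
  [ 0   0  0  1  0 ]
  [ 0   0  0  0  1 ]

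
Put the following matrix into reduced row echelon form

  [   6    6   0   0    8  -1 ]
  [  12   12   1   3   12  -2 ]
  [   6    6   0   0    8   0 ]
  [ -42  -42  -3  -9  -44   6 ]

ρ1 := 1/6·ρ1
  [   1    1   0   0  4/3  -1/6 ]
  [  12   12   1   3   12    -2 ]
  [   6    6   0   0    8     0 ]
  [ -42  -42  -3  -9  -44     6 ]
ρ2 := ρ2 − 12·ρ1
  [   1    1   0   0  4/3  -1/6 ]
  [   0    0   1   3   -4     0 ]
  [   6    6   0   0    8     0 ]
  [ -42  -42  -3  -9  -44     6 ]
ρ3 := ρ3 − 6·ρ1
  [   1    1   0   0  4/3  -1/6 ]
  [   0    0   1   3   -4     0 ]
  [   0    0   0   0    0     1 ]
  [ -42  -42  -3  -9  -44     6 ]
ρ4 := ρ4 + 42·ρ1
  [ 1  1   0   0  4/3  -1/6 ]
  [ 0  0   1   3   -4     0 ]
  [ 0  0   0   0    0     1 ]
  [ 0  0  -3  -9   12    -1 ]
ρ4 := ρ4 + 3·ρ2
  [ 1  1  0  0  4/3  -1/6 ]
  [ 0  0  1  3   -4     0 ]
  [ 0  0  0  0    0     1 ]
  [ 0  0  0  0    0    -1 ]
ρ4 := ρ4 + ρ3
  [ 1  1  0  0  4/3  -1/6 ]
  [ 0  0  1  3   -4     0 ]
  [ 0  0  0  0    0     1 ]
  [ 0  0  0  0    0     0 ]
ρ1 := ρ1 + 1/6·ρ3
  [ 1  1  0  0  4/3  0 ]
  [ 0  0  1  3   -4  0 ]
  [ 0  0  0  0    0  1 ]
  [ 0  0  0  0    0  0 ]

[[1, 1, 0, 0, 4/3, 0], [0, 0, 1, 3, -4, 0], [0, 0, 0, 0, 0, 1], [0, 0, 0, 0, 0, 0]]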